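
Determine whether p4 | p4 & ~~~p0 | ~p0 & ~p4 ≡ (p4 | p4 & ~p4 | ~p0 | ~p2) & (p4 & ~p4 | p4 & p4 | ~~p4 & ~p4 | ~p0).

Yes

E1: p4 | p4 & ~~~p0 | ~p0 & ~p4
    = p4 | p4 & ~p0 | ~p0 & ~p4   [double negation]
    = p4 | ~p0   [distribution]
E2: (p4 | p4 & ~p4 | ~p0 | ~p2) & (p4 & ~p4 | p4 & p4 | ~~p4 & ~p4 | ~p0)
    = (p4 | p4 & ~p4 | ~p0 | ~p2) & (p4 & ~p4 | p4 & p4 | p4 & ~p4 | ~p0)   [double negation]
    = (p4 | p4 & ~p4 | ~p0 | ~p2) & (p4 | p4 & ~p4 | ~p0)   [distribution]
    = p4 | p4 & ~p4 | ~p0   [absorption]
    = p4 | ~p0   [complement / identity]
Both reduce to p4 | ~p0, so they are equivalent.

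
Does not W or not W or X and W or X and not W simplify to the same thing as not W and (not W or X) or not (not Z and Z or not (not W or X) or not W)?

Yes

E1: not W or not W or X and W or X and not W
    = not W or not W or X   (distribution)
    = not W or X   (idempotence)
E2: not W and (not W or X) or not (not Z and Z or not (not W or X) or not W)
    = not W and (not W or X) or not (not (not W or X) or not W)   (complement / identity)
    = not W and (not W or X) or (not W or X) and W   (De Morgan)
    = not W or X   (distribution)
Both reduce to not W or X, so they are equivalent.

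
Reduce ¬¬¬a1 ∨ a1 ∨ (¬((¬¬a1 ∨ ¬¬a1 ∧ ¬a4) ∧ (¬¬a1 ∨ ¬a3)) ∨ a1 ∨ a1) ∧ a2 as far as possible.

True

¬¬¬a1 ∨ a1 ∨ (¬((¬¬a1 ∨ ¬¬a1 ∧ ¬a4) ∧ (¬¬a1 ∨ ¬a3)) ∨ a1 ∨ a1) ∧ a2
= ¬¬¬a1 ∨ a1 ∨ (¬(¬¬a1 ∧ (¬¬a1 ∨ ¬a3)) ∨ a1 ∨ a1) ∧ a2   — absorption
= ¬¬¬a1 ∨ a1 ∨ (¬(¬¬a1 ∧ (¬¬a1 ∨ ¬a3)) ∨ a1) ∧ a2   — idempotence
= ¬¬¬a1 ∨ a1 ∨ (¬¬¬a1 ∨ a1) ∧ a2   — absorption
= ¬¬¬a1 ∨ a1   — absorption
= ¬a1 ∨ a1   — double negation
= True   — complement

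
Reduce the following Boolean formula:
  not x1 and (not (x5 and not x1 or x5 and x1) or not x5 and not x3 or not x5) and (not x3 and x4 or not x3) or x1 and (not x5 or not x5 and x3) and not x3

not x5 and not x3

not x1 and (not (x5 and not x1 or x5 and x1) or not x5 and not x3 or not x5) and (not x3 and x4 or not x3) or x1 and (not x5 or not x5 and x3) and not x3
= not x1 and (not x5 or not x5 and not x3 or not x5) and (not x3 and x4 or not x3) or x1 and (not x5 or not x5 and x3) and not x3   [distribution]
= not x1 and (not x5 or not x5 and not x3 or not x5) and (not x3 and x4 or not x3) or x1 and not x5 and not x3   [absorption]
= not x1 and (not x5 or not x5) and (not x3 and x4 or not x3) or x1 and not x5 and not x3   [absorption]
= not x1 and (not x5 or not x5) and not x3 or x1 and not x5 and not x3   [absorption]
= not x1 and not x5 and not x3 or x1 and not x5 and not x3   [idempotence]
= not x5 and not x3   [distribution]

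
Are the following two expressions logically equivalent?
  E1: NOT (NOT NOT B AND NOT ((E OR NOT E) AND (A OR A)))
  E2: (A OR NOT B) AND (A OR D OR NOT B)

Yes

E1: NOT (NOT NOT B AND NOT ((E OR NOT E) AND (A OR A)))
    = NOT (NOT NOT B AND NOT ((E OR NOT E) AND A))   (idempotence)
    = NOT B OR (E OR NOT E) AND A   (De Morgan)
    = NOT B OR A   (complement / identity)
E2: (A OR NOT B) AND (A OR D OR NOT B)
    = NOT B OR A AND (A OR D)   (distribution)
    = NOT B OR A   (absorption)
Both reduce to NOT B OR A, so they are equivalent.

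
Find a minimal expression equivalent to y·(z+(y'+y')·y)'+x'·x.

y·(z+(y'+y')·y)'+x'·x
= y·(z+y'·y)'+x'·x   (idempotence)
= y·(z+y'·y)'   (complement / identity)
= y·z'   (complement / identity)

y·z'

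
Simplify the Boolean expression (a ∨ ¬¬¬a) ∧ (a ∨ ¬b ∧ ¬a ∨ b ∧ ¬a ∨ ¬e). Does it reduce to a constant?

(a ∨ ¬¬¬a) ∧ (a ∨ ¬b ∧ ¬a ∨ b ∧ ¬a ∨ ¬e)
= (a ∨ ¬a) ∧ (a ∨ ¬b ∧ ¬a ∨ b ∧ ¬a ∨ ¬e)
= (a ∨ ¬a) ∧ (a ∨ ¬a ∨ ¬e)
= a ∨ ¬a
= True

True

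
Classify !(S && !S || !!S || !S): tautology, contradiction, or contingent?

!(S && !S || !!S || !S)
= !(!!S || !S)   (complement / identity)
= !S && S   (De Morgan)
= false   (complement)

contradiction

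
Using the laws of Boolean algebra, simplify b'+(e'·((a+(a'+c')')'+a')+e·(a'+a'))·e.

b'+a'·e

b'+(e'·((a+(a'+c')')'+a')+e·(a'+a'))·e
= b'+(e'·((a+a·c)'+a')+e·(a'+a'))·e   [De Morgan]
= b'+(e'·(a'+a')+e·(a'+a'))·e   [absorption]
= b'+(a'+a')·e   [distribution]
= b'+a'·e   [idempotence]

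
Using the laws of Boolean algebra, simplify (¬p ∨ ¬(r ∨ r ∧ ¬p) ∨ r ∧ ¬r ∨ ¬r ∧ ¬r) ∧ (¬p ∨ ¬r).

(¬p ∨ ¬(r ∨ r ∧ ¬p) ∨ r ∧ ¬r ∨ ¬r ∧ ¬r) ∧ (¬p ∨ ¬r)
= (¬p ∨ ¬(r ∨ r ∧ ¬p) ∨ ¬r) ∧ (¬p ∨ ¬r)   [distribution]
= (¬p ∨ ¬r ∨ ¬r) ∧ (¬p ∨ ¬r)   [absorption]
= ¬p ∨ ¬r   [absorption]

¬p ∨ ¬r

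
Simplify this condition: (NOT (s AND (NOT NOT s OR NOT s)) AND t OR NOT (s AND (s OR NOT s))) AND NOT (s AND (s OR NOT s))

NOT s

(NOT (s AND (NOT NOT s OR NOT s)) AND t OR NOT (s AND (s OR NOT s))) AND NOT (s AND (s OR NOT s))
= (NOT (s AND (s OR NOT s)) AND t OR NOT (s AND (s OR NOT s))) AND NOT (s AND (s OR NOT s))   (double negation)
= NOT (s AND (s OR NOT s)) AND NOT (s AND (s OR NOT s))   (absorption)
= NOT (s AND (s OR NOT s))   (idempotence)
= NOT s   (complement / identity)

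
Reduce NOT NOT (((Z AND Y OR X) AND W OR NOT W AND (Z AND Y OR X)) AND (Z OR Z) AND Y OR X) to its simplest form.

NOT NOT (((Z AND Y OR X) AND W OR NOT W AND (Z AND Y OR X)) AND (Z OR Z) AND Y OR X)
= ((Z AND Y OR X) AND W OR NOT W AND (Z AND Y OR X)) AND (Z OR Z) AND Y OR X   — double negation
= (Z AND Y OR X) AND (Z OR Z) AND Y OR X   — distribution
= (Z AND Y OR X) AND Z AND Y OR X   — idempotence
= Z AND Y OR X   — absorption

Z AND Y OR X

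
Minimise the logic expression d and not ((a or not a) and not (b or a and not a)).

d and not ((a or not a) and not (b or a and not a))
= d and not ((a or not a) and not b)   [complement / identity]
= d and not not b   [complement / identity]
= d and b   [double negation]

d and b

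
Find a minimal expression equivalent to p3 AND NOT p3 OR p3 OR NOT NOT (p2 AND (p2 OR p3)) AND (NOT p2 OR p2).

p3 AND NOT p3 OR p3 OR NOT NOT (p2 AND (p2 OR p3)) AND (NOT p2 OR p2)
= p3 AND NOT p3 OR p3 OR NOT NOT (p2 AND (p2 OR p3))
= p3 AND NOT p3 OR p3 OR NOT NOT p2
= p3 OR NOT NOT p2
= p3 OR p2

p3 OR p2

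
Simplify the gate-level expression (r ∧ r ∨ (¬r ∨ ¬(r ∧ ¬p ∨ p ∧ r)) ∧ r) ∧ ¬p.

(r ∧ r ∨ (¬r ∨ ¬(r ∧ ¬p ∨ p ∧ r)) ∧ r) ∧ ¬p
= (r ∧ r ∨ (¬r ∨ ¬r) ∧ r) ∧ ¬p   — distribution
= (r ∧ r ∨ ¬r ∧ r) ∧ ¬p   — idempotence
= r ∧ ¬p   — distribution

r ∧ ¬p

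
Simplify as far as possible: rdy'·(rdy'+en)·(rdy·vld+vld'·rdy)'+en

rdy'+en

rdy'·(rdy'+en)·(rdy·vld+vld'·rdy)'+en
= rdy'·(rdy·vld+vld'·rdy)'+en   (absorption)
= rdy'·rdy'+en   (distribution)
= rdy'+en   (idempotence)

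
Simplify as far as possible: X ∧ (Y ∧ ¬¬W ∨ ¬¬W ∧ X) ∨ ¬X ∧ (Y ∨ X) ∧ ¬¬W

X ∧ (Y ∧ ¬¬W ∨ ¬¬W ∧ X) ∨ ¬X ∧ (Y ∨ X) ∧ ¬¬W
= X ∧ (Y ∨ X) ∧ ¬¬W ∨ ¬X ∧ (Y ∨ X) ∧ ¬¬W
= (Y ∨ X) ∧ ¬¬W
= (Y ∨ X) ∧ W

(Y ∨ X) ∧ W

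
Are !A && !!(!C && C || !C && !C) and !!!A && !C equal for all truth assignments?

Yes

E1: !A && !!(!C && C || !C && !C)
    = !A && !!!C
    = !A && !C
E2: !!!A && !C
    = !A && !C
Both reduce to !A && !C, so they are equivalent.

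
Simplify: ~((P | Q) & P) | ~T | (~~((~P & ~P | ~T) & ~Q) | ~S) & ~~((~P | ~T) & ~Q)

~P | ~T

~((P | Q) & P) | ~T | (~~((~P & ~P | ~T) & ~Q) | ~S) & ~~((~P | ~T) & ~Q)
= ~((P | Q) & P) | ~T | (~~((~P | ~T) & ~Q) | ~S) & ~~((~P | ~T) & ~Q)   (idempotence)
= ~((P | Q) & P) | ~T | ~~((~P | ~T) & ~Q)   (absorption)
= ~((P | Q) & P) | ~T | (~P | ~T) & ~Q   (double negation)
= ~P | ~T | (~P | ~T) & ~Q   (absorption)
= ~P | ~T   (absorption)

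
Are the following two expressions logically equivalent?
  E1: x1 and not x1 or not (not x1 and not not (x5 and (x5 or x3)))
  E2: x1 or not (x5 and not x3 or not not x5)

Yes

E1: x1 and not x1 or not (not x1 and not not (x5 and (x5 or x3)))
    = x1 and not x1 or not (not x1 and not not x5)   (absorption)
    = x1 and not x1 or x1 or not x5   (De Morgan)
    = x1 or not x5   (complement / identity)
E2: x1 or not (x5 and not x3 or not not x5)
    = x1 or not (x5 and not x3 or x5)   (double negation)
    = x1 or not x5   (absorption)
Both reduce to x1 or not x5, so they are equivalent.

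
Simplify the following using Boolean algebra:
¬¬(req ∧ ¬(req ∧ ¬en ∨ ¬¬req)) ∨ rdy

rdy

¬¬(req ∧ ¬(req ∧ ¬en ∨ ¬¬req)) ∨ rdy
= req ∧ ¬(req ∧ ¬en ∨ ¬¬req) ∨ rdy
= req ∧ ¬(req ∧ ¬en ∨ req) ∨ rdy
= req ∧ ¬req ∨ rdy
= rdy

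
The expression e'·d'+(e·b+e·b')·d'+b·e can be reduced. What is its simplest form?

e'·d'+(e·b+e·b')·d'+b·e
= e'·d'+e·(b+b')·d'+b·e   — distribution
= e'·d'+e·d'+b·e   — complement / identity
= d'+b·e   — distribution

d'+b·e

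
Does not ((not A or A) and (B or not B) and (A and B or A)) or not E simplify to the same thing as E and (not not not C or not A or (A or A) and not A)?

No

E1: not ((not A or A) and (B or not B) and (A and B or A)) or not E
    = not ((B or not B) and (A and B or A)) or not E
    = not ((B or not B) and A) or not E
    = not A or not E
E2: E and (not not not C or not A or (A or A) and not A)
    = E and (not not not C or not A or A and not A)
    = E and (not not not C or not A)
    = E and (not C or not A)
These differ: at A=0, B=1, C=0, E=0, E1 = 1 but E2 = 0.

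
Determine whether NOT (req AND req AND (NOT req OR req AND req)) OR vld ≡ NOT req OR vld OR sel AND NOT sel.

E1: NOT (req AND req AND (NOT req OR req AND req)) OR vld
    = NOT (req AND req AND (NOT req OR req)) OR vld   (idempotence)
    = NOT (req AND req) OR vld   (complement / identity)
    = NOT req OR vld   (idempotence)
E2: NOT req OR vld OR sel AND NOT sel
    = NOT req OR vld   (complement / identity)
Both reduce to NOT req OR vld, so they are equivalent.

Yes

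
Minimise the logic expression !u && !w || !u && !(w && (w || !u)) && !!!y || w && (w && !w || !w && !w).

!u && !w

!u && !w || !u && !(w && (w || !u)) && !!!y || w && (w && !w || !w && !w)
= !u && !w || !u && !(w && (w || !u)) && !y || w && (w && !w || !w && !w)   — double negation
= !u && !w || !u && !(w && (w || !u)) && !y || w && !w   — distribution
= !u && !w || !u && !(w && (w || !u)) && !y   — complement / identity
= !u && !w || !u && !w && !y   — absorption
= !u && !w   — absorption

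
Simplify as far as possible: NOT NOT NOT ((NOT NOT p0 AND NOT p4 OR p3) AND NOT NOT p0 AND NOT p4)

NOT NOT NOT ((NOT NOT p0 AND NOT p4 OR p3) AND NOT NOT p0 AND NOT p4)
= NOT NOT NOT (NOT NOT p0 AND NOT p4)   [absorption]
= NOT (NOT NOT p0 AND NOT p4)   [double negation]
= NOT p0 OR p4   [De Morgan]

NOT p0 OR p4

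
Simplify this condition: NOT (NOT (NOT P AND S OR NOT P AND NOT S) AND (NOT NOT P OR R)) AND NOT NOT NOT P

NOT P

NOT (NOT (NOT P AND S OR NOT P AND NOT S) AND (NOT NOT P OR R)) AND NOT NOT NOT P
= NOT (NOT NOT P AND (NOT NOT P OR R)) AND NOT NOT NOT P   (distribution)
= NOT NOT NOT P AND NOT NOT NOT P   (absorption)
= NOT NOT NOT P   (idempotence)
= NOT P   (double negation)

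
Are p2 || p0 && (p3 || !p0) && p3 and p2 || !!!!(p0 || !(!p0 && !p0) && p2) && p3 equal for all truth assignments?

E1: p2 || p0 && (p3 || !p0) && p3
    = p2 || p0 && p3   [absorption]
E2: p2 || !!!!(p0 || !(!p0 && !p0) && p2) && p3
    = p2 || !!!!(p0 || !!p0 && p2) && p3   [idempotence]
    = p2 || !!!!(p0 || p0 && p2) && p3   [double negation]
    = p2 || !!!!p0 && p3   [absorption]
    = p2 || !!p0 && p3   [double negation]
    = p2 || p0 && p3   [double negation]
Both reduce to p2 || p0 && p3, so they are equivalent.

Yes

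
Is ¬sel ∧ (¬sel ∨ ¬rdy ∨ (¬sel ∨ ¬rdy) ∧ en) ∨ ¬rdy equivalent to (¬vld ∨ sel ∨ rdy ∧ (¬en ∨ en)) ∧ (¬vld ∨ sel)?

E1: ¬sel ∧ (¬sel ∨ ¬rdy ∨ (¬sel ∨ ¬rdy) ∧ en) ∨ ¬rdy
    = ¬sel ∧ (¬sel ∨ ¬rdy) ∨ ¬rdy   — absorption
    = ¬sel ∨ ¬rdy   — absorption
E2: (¬vld ∨ sel ∨ rdy ∧ (¬en ∨ en)) ∧ (¬vld ∨ sel)
    = (¬vld ∨ sel ∨ rdy) ∧ (¬vld ∨ sel)   — complement / identity
    = ¬vld ∨ sel   — absorption
These differ: at en=0, rdy=1, sel=1, vld=1, E1 = 0 but E2 = 1.

No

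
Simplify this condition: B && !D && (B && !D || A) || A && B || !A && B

B && !D && (B && !D || A) || A && B || !A && B
= B && !D && (B && !D || A) || B   [distribution]
= B && !D || B   [absorption]
= B   [absorption]

B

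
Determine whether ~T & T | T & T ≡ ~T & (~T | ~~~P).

E1: ~T & T | T & T
    = T   — distribution
E2: ~T & (~T | ~~~P)
    = ~T & (~T | ~P)   — double negation
    = ~T   — absorption
These differ: at P=0, T=0, E1 = 0 but E2 = 1.

No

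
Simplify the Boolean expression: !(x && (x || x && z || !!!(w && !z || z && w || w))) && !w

!x && !w

!(x && (x || x && z || !!!(w && !z || z && w || w))) && !w
= !(x && (x || x && z || !!!(w || w))) && !w
= !(x && (x || x && z || !(w || w))) && !w
= !(x && (x || !(w || w))) && !w
= !(x && (x || !w)) && !w
= !x && !w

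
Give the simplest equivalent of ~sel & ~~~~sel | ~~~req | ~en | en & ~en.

~req | ~en

~sel & ~~~~sel | ~~~req | ~en | en & ~en
= ~sel & ~~sel | ~~~req | ~en | en & ~en
= ~sel & sel | ~~~req | ~en | en & ~en
= ~sel & sel | ~~~req | ~en
= ~sel & sel | ~req | ~en
= ~req | ~en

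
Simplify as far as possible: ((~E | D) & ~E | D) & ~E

~E

((~E | D) & ~E | D) & ~E
= (~E | D) & ~E   (absorption)
= ~E   (absorption)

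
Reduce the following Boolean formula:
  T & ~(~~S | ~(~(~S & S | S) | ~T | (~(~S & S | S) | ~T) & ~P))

T & ~S

T & ~(~~S | ~(~(~S & S | S) | ~T | (~(~S & S | S) | ~T) & ~P))
= T & ~(~~S | ~(~(~S & S | S) | ~T))   (absorption)
= T & ~(~~S | ~(~S | ~T))   (complement / identity)
= T & ~S & (~S | ~T)   (De Morgan)
= T & ~S   (absorption)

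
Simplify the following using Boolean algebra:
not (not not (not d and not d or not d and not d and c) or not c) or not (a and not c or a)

d and c or not a

not (not not (not d and not d or not d and not d and c) or not c) or not (a and not c or a)
= not (not d and not d or not d and not d and c) and c or not (a and not c or a)
= not (not d and not d or not d and not d and c) and c or not a
= not (not d and not d) and c or not a
= (d or d) and c or not a
= d and c or not a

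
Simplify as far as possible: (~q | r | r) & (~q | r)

~q | r

(~q | r | r) & (~q | r)
= (~q | r) & (~q | r)   — idempotence
= ~q | r   — idempotence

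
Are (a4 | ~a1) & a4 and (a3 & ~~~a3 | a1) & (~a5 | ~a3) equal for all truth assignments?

No

E1: (a4 | ~a1) & a4
    = a4   — absorption
E2: (a3 & ~~~a3 | a1) & (~a5 | ~a3)
    = (a3 & ~a3 | a1) & (~a5 | ~a3)   — double negation
    = a1 & (~a5 | ~a3)   — complement / identity
These differ: at a1=1, a3=0, a4=0, a5=1, E1 = 0 but E2 = 1.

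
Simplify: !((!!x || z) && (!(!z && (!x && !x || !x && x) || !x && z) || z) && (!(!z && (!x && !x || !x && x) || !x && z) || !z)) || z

!x || z

!((!!x || z) && (!(!z && (!x && !x || !x && x) || !x && z) || z) && (!(!z && (!x && !x || !x && x) || !x && z) || !z)) || z
= !((!!x || z) && (z && !z || !(!z && (!x && !x || !x && x) || !x && z))) || z   [distribution]
= !((!!x || z) && !(!z && (!x && !x || !x && x) || !x && z)) || z   [complement / identity]
= !((!!x || z) && !(!z && !x || !x && z)) || z   [distribution]
= !((!!x || z) && !!x) || z   [distribution]
= !!!x || z   [absorption]
= !x || z   [double negation]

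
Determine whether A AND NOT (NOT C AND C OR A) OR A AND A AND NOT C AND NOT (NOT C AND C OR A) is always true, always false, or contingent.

always false

A AND NOT (NOT C AND C OR A) OR A AND A AND NOT C AND NOT (NOT C AND C OR A)
= NOT (NOT C AND C OR A) AND (A OR A AND A AND NOT C)   — distribution
= NOT A AND (A OR A AND A AND NOT C)   — complement / identity
= NOT A AND (A OR A AND NOT C)   — idempotence
= NOT A AND A   — absorption
= FALSE   — complement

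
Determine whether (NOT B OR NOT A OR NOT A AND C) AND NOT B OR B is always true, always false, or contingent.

(NOT B OR NOT A OR NOT A AND C) AND NOT B OR B
= (NOT B OR NOT A) AND NOT B OR B   [absorption]
= NOT B OR B   [absorption]
= TRUE   [complement]

always true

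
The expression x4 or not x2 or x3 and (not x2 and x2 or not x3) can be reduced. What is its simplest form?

x4 or not x2

x4 or not x2 or x3 and (not x2 and x2 or not x3)
= x4 or not x2 or x3 and not x3
= x4 or not x2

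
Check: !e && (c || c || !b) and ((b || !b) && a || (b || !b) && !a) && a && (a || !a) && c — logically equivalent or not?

No

E1: !e && (c || c || !b)
    = !e && (c || !b)   (idempotence)
E2: ((b || !b) && a || (b || !b) && !a) && a && (a || !a) && c
    = (b || !b) && a && (a || !a) && c   (distribution)
    = a && (a || !a) && c   (complement / identity)
    = a && c   (complement / identity)
These differ: at a=0, b=0, c=1, e=0, E1 = 1 but E2 = 0.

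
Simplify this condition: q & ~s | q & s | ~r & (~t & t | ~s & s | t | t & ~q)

q & ~s | q & s | ~r & (~t & t | ~s & s | t | t & ~q)
= q & ~s | q & s | ~r & (~t & t | t | t & ~q)   [complement / identity]
= q & ~s | q & s | ~r & (t | t & ~q)   [complement / identity]
= q | ~r & (t | t & ~q)   [distribution]
= q | ~r & t   [absorption]

q | ~r & t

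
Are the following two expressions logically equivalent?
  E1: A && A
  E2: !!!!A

E1: A && A
    = A   (idempotence)
E2: !!!!A
    = !!A   (double negation)
    = A   (double negation)
Both reduce to A, so they are equivalent.

Yes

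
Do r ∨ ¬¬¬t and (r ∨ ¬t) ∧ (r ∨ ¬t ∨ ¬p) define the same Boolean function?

Yes

E1: r ∨ ¬¬¬t
    = r ∨ ¬t   — double negation
E2: (r ∨ ¬t) ∧ (r ∨ ¬t ∨ ¬p)
    = r ∨ ¬t   — absorption
Both reduce to r ∨ ¬t, so they are equivalent.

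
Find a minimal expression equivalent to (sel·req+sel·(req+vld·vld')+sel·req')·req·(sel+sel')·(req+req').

sel·req

(sel·req+sel·(req+vld·vld')+sel·req')·req·(sel+sel')·(req+req')
= (sel·req+sel·(req+vld·vld')+sel·req')·req·(sel+sel')
= (sel·req+sel·req+sel·req')·req·(sel+sel')
= (sel·req+sel·req')·req·(sel+sel')
= sel·req·(sel+sel')
= sel·req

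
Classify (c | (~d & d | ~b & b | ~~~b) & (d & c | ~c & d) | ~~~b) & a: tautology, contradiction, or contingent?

(c | (~d & d | ~b & b | ~~~b) & (d & c | ~c & d) | ~~~b) & a
= (c | (~d & d | ~~~b) & (d & c | ~c & d) | ~~~b) & a   — complement / identity
= (c | ~~~b & (d & c | ~c & d) | ~~~b) & a   — complement / identity
= (c | ~~~b & d | ~~~b) & a   — distribution
= (c | ~~~b) & a   — absorption
= (c | ~b) & a   — double negation
This depends on a, b, c, so it is not a constant.

contingent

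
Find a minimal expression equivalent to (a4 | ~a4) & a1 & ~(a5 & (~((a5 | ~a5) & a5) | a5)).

a1 & ~a5

(a4 | ~a4) & a1 & ~(a5 & (~((a5 | ~a5) & a5) | a5))
= (a4 | ~a4) & a1 & ~(a5 & (~a5 | a5))   (complement / identity)
= a1 & ~(a5 & (~a5 | a5))   (complement / identity)
= a1 & ~a5   (complement / identity)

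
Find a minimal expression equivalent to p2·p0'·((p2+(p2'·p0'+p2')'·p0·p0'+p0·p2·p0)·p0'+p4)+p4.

p2·p0'+p4

p2·p0'·((p2+(p2'·p0'+p2')'·p0·p0'+p0·p2·p0)·p0'+p4)+p4
= p2·p0'·((p2+(p2')'·p0·p0'+p0·p2·p0)·p0'+p4)+p4   (absorption)
= p2·p0'·((p2+p2·p0·p0'+p0·p2·p0)·p0'+p4)+p4   (double negation)
= p2·p0'·((p2+p2·p0)·p0'+p4)+p4   (distribution)
= p2·p0'·(p2·p0'+p4)+p4   (absorption)
= p2·p0'+p4   (absorption)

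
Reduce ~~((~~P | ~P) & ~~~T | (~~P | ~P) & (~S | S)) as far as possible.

~~((~~P | ~P) & ~~~T | (~~P | ~P) & (~S | S))
= ~~((~~P | ~P) & ~T | (~~P | ~P) & (~S | S))   — double negation
= ~~((~~P | ~P) & ~T | ~~P | ~P)   — complement / identity
= ~~(~~P | ~P)   — absorption
= ~~(P | ~P)   — double negation
= P | ~P   — double negation
= 1   — complement

1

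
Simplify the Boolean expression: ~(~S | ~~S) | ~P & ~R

~(~S | ~~S) | ~P & ~R
= S & ~S | ~P & ~R   [De Morgan]
= ~P & ~R   [complement / identity]

~P & ~R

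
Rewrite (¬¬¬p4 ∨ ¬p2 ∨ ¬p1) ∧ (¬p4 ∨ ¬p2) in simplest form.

(¬¬¬p4 ∨ ¬p2 ∨ ¬p1) ∧ (¬p4 ∨ ¬p2)
= (¬p4 ∨ ¬p2 ∨ ¬p1) ∧ (¬p4 ∨ ¬p2)   — double negation
= ¬p4 ∨ ¬p2   — absorption

¬p4 ∨ ¬p2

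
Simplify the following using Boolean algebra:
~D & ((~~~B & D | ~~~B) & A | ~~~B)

~D & ((~~~B & D | ~~~B) & A | ~~~B)
= ~D & (~~~B & A | ~~~B)
= ~D & ~~~B
= ~D & ~B

~D & ~B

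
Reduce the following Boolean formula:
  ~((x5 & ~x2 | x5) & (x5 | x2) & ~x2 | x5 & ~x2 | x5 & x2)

~x5

~((x5 & ~x2 | x5) & (x5 | x2) & ~x2 | x5 & ~x2 | x5 & x2)
= ~((x5 & ~x2 | x5) & (x5 | x2) & ~x2 | x5)   (distribution)
= ~(x5 & (x5 | x2) & ~x2 | x5)   (absorption)
= ~(x5 & ~x2 | x5)   (absorption)
= ~x5   (absorption)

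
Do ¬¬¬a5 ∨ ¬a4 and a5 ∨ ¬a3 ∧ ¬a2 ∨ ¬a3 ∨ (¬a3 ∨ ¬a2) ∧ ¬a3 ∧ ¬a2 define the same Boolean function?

No

E1: ¬¬¬a5 ∨ ¬a4
    = ¬a5 ∨ ¬a4   [double negation]
E2: a5 ∨ ¬a3 ∧ ¬a2 ∨ ¬a3 ∨ (¬a3 ∨ ¬a2) ∧ ¬a3 ∧ ¬a2
    = a5 ∨ ¬a3 ∧ ¬a2 ∨ ¬a3 ∨ ¬a3 ∧ ¬a2   [absorption]
    = a5 ∨ ¬a3 ∨ ¬a3 ∧ ¬a2   [absorption]
    = a5 ∨ ¬a3   [absorption]
These differ: at a2=1, a3=1, a4=1, a5=1, E1 = 0 but E2 = 1.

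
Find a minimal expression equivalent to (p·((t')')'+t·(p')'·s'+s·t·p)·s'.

(p·((t')')'+t·(p')'·s'+s·t·p)·s'
= (p·((t')')'+t·p·s'+s·t·p)·s'   [double negation]
= (p·t'+t·p·s'+s·t·p)·s'   [double negation]
= (p·t'+t·p)·s'   [distribution]
= p·s'   [distribution]

p·s'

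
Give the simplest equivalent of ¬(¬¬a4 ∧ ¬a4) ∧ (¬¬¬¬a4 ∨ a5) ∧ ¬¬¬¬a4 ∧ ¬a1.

a4 ∧ ¬a1

¬(¬¬a4 ∧ ¬a4) ∧ (¬¬¬¬a4 ∨ a5) ∧ ¬¬¬¬a4 ∧ ¬a1
= ¬(¬¬a4 ∧ ¬a4) ∧ ¬¬¬¬a4 ∧ ¬a1   (absorption)
= ¬(¬¬a4 ∧ ¬a4) ∧ ¬¬a4 ∧ ¬a1   (double negation)
= (¬a4 ∨ a4) ∧ ¬¬a4 ∧ ¬a1   (De Morgan)
= (¬a4 ∨ a4) ∧ a4 ∧ ¬a1   (double negation)
= a4 ∧ ¬a1   (complement / identity)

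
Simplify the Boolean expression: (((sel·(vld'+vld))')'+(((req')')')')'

sel'·req'

(((sel·(vld'+vld))')'+(((req')')')')'
= (((sel·(vld'+vld))')'+(req')')'
= (sel·(vld'+vld))'·req'
= sel'·req'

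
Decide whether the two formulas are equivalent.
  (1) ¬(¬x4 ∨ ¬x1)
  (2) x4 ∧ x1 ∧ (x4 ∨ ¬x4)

E1: ¬(¬x4 ∨ ¬x1)
    = x4 ∧ x1   — De Morgan
E2: x4 ∧ x1 ∧ (x4 ∨ ¬x4)
    = x4 ∧ x1   — complement / identity
Both reduce to x4 ∧ x1, so they are equivalent.

Yes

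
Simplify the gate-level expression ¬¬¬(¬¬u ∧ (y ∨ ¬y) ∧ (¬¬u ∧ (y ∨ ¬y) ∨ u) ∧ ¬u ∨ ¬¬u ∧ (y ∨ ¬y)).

¬u

¬¬¬(¬¬u ∧ (y ∨ ¬y) ∧ (¬¬u ∧ (y ∨ ¬y) ∨ u) ∧ ¬u ∨ ¬¬u ∧ (y ∨ ¬y))
= ¬¬¬(¬¬u ∧ (y ∨ ¬y) ∧ ¬u ∨ ¬¬u ∧ (y ∨ ¬y))   [absorption]
= ¬¬¬(¬¬u ∧ (y ∨ ¬y))   [absorption]
= ¬¬¬¬¬u   [complement / identity]
= ¬¬¬u   [double negation]
= ¬u   [double negation]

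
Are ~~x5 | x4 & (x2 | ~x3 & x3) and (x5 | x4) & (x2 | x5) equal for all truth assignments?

E1: ~~x5 | x4 & (x2 | ~x3 & x3)
    = ~~x5 | x4 & x2   (complement / identity)
    = x5 | x4 & x2   (double negation)
E2: (x5 | x4) & (x2 | x5)
    = x5 | x4 & x2   (distribution)
Both reduce to x5 | x4 & x2, so they are equivalent.

Yes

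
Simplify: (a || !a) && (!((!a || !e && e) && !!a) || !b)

(a || !a) && (!((!a || !e && e) && !!a) || !b)
= (a || !a) && (!(!a && !!a) || !b)   — complement / identity
= (a || !a) && (a || !a || !b)   — De Morgan
= a || !a   — absorption
= true   — complement

true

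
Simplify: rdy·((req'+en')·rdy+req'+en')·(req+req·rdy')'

rdy·req'

rdy·((req'+en')·rdy+req'+en')·(req+req·rdy')'
= rdy·(req'+en')·(req+req·rdy')'   (absorption)
= rdy·(req'+en')·req'   (absorption)
= rdy·req'   (absorption)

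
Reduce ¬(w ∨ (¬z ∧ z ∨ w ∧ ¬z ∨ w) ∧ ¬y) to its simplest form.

¬(w ∨ (¬z ∧ z ∨ w ∧ ¬z ∨ w) ∧ ¬y)
= ¬(w ∨ (w ∧ ¬z ∨ w) ∧ ¬y)
= ¬(w ∨ w ∧ ¬y)
= ¬w

¬w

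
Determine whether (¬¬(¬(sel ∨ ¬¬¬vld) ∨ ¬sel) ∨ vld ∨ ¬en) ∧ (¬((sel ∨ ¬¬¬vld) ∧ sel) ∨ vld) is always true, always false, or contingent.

contingent

(¬¬(¬(sel ∨ ¬¬¬vld) ∨ ¬sel) ∨ vld ∨ ¬en) ∧ (¬((sel ∨ ¬¬¬vld) ∧ sel) ∨ vld)
= (¬((sel ∨ ¬¬¬vld) ∧ sel) ∨ vld ∨ ¬en) ∧ (¬((sel ∨ ¬¬¬vld) ∧ sel) ∨ vld)
= ¬((sel ∨ ¬¬¬vld) ∧ sel) ∨ vld
= ¬((sel ∨ ¬vld) ∧ sel) ∨ vld
= ¬sel ∨ vld
This depends on sel, vld, so it is not a constant.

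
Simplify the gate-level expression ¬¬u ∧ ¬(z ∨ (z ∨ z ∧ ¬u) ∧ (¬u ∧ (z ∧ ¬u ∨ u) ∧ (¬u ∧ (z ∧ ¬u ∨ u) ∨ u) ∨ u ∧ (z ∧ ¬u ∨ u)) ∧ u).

u ∧ ¬z

¬¬u ∧ ¬(z ∨ (z ∨ z ∧ ¬u) ∧ (¬u ∧ (z ∧ ¬u ∨ u) ∧ (¬u ∧ (z ∧ ¬u ∨ u) ∨ u) ∨ u ∧ (z ∧ ¬u ∨ u)) ∧ u)
= ¬¬u ∧ ¬(z ∨ (z ∨ z ∧ ¬u) ∧ (¬u ∧ (z ∧ ¬u ∨ u) ∨ u ∧ (z ∧ ¬u ∨ u)) ∧ u)
= ¬¬u ∧ ¬(z ∨ (z ∨ z ∧ ¬u) ∧ (z ∧ ¬u ∨ u) ∧ u)
= ¬¬u ∧ ¬(z ∨ (z ∧ u ∨ z ∧ ¬u) ∧ u)
= ¬¬u ∧ ¬(z ∨ z ∧ u)
= ¬¬u ∧ ¬z
= u ∧ ¬z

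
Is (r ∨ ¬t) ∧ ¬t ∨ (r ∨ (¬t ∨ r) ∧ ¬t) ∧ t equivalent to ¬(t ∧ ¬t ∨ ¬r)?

E1: (r ∨ ¬t) ∧ ¬t ∨ (r ∨ (¬t ∨ r) ∧ ¬t) ∧ t
    = (r ∨ ¬t) ∧ ¬t ∨ (r ∨ ¬t) ∧ t
    = r ∨ ¬t
E2: ¬(t ∧ ¬t ∨ ¬r)
    = ¬¬r
    = r
These differ: at r=0, t=0, E1 = 1 but E2 = 0.

No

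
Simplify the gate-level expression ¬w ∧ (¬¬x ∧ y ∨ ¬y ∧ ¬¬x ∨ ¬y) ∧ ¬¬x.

¬w ∧ x

¬w ∧ (¬¬x ∧ y ∨ ¬y ∧ ¬¬x ∨ ¬y) ∧ ¬¬x
= ¬w ∧ (¬¬x ∨ ¬y) ∧ ¬¬x   (distribution)
= ¬w ∧ ¬¬x   (absorption)
= ¬w ∧ x   (double negation)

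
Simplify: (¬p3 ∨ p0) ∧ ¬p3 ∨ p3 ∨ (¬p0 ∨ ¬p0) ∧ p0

True

(¬p3 ∨ p0) ∧ ¬p3 ∨ p3 ∨ (¬p0 ∨ ¬p0) ∧ p0
= (¬p3 ∨ p0) ∧ ¬p3 ∨ p3 ∨ ¬p0 ∧ p0   (idempotence)
= ¬p3 ∨ p3 ∨ ¬p0 ∧ p0   (absorption)
= ¬p3 ∨ p3   (complement / identity)
= True   (complement)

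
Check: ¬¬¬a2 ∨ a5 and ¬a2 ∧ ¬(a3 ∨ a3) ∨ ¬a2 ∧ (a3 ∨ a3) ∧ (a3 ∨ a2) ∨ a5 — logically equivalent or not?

Yes

E1: ¬¬¬a2 ∨ a5
    = ¬a2 ∨ a5
E2: ¬a2 ∧ ¬(a3 ∨ a3) ∨ ¬a2 ∧ (a3 ∨ a3) ∧ (a3 ∨ a2) ∨ a5
    = ¬a2 ∧ ¬(a3 ∨ a3) ∨ ¬a2 ∧ (a3 ∨ a3 ∧ a2) ∨ a5
    = ¬a2 ∧ ¬(a3 ∨ a3) ∨ ¬a2 ∧ a3 ∨ a5
    = ¬a2 ∧ ¬a3 ∨ ¬a2 ∧ a3 ∨ a5
    = ¬a2 ∨ a5
Both reduce to ¬a2 ∨ a5, so they are equivalent.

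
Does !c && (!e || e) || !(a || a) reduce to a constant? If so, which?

no

!c && (!e || e) || !(a || a)
= !c && (!e || e) || !a   [idempotence]
= !c || !a   [complement / identity]
This depends on a, c, so it is not a constant.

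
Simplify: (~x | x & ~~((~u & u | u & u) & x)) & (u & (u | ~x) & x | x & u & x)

(~x | x & ~~((~u & u | u & u) & x)) & (u & (u | ~x) & x | x & u & x)
= (~x | x & ~~(u & x)) & (u & (u | ~x) & x | x & u & x)   — distribution
= (~x | x & u & x) & (u & (u | ~x) & x | x & u & x)   — double negation
= ~x & u & (u | ~x) & x | x & u & x   — distribution
= ~x & u & x | x & u & x   — absorption
= u & x   — distribution

u & x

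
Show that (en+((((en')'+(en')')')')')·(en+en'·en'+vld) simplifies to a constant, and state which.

1

(en+((((en')'+(en')')')')')·(en+en'·en'+vld)
= (en+((en')'+(en')')')·(en+en'·en'+vld)
= (en+en'·en')·(en+en'·en'+vld)
= en+en'·en'
= en+en'
= 1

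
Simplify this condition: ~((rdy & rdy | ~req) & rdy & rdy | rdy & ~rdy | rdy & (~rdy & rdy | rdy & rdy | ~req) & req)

~rdy

~((rdy & rdy | ~req) & rdy & rdy | rdy & ~rdy | rdy & (~rdy & rdy | rdy & rdy | ~req) & req)
= ~(rdy & rdy | rdy & ~rdy | rdy & (~rdy & rdy | rdy & rdy | ~req) & req)   — absorption
= ~(rdy & rdy | rdy & ~rdy | rdy & (rdy | ~req) & req)   — distribution
= ~(rdy & rdy | rdy & ~rdy | rdy & req)   — absorption
= ~(rdy | rdy & req)   — distribution
= ~rdy   — absorption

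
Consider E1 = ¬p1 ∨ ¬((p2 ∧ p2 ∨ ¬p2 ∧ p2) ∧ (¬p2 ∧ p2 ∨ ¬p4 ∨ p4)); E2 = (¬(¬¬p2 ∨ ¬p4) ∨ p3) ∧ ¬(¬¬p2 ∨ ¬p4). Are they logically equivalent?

No

E1: ¬p1 ∨ ¬((p2 ∧ p2 ∨ ¬p2 ∧ p2) ∧ (¬p2 ∧ p2 ∨ ¬p4 ∨ p4))
    = ¬p1 ∨ ¬((p2 ∧ p2 ∨ ¬p2 ∧ p2) ∧ (¬p4 ∨ p4))   [complement / identity]
    = ¬p1 ∨ ¬(p2 ∧ p2 ∨ ¬p2 ∧ p2)   [complement / identity]
    = ¬p1 ∨ ¬p2   [distribution]
E2: (¬(¬¬p2 ∨ ¬p4) ∨ p3) ∧ ¬(¬¬p2 ∨ ¬p4)
    = ¬(¬¬p2 ∨ ¬p4)   [absorption]
    = ¬p2 ∧ p4   [De Morgan]
These differ: at p1=0, p2=0, p3=1, p4=0, E1 = 1 but E2 = 0.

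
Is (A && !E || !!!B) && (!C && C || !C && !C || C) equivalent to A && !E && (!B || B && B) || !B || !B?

Yes

E1: (A && !E || !!!B) && (!C && C || !C && !C || C)
    = (A && !E || !B) && (!C && C || !C && !C || C)   [double negation]
    = (A && !E || !B) && (!C || C)   [distribution]
    = A && !E || !B   [complement / identity]
E2: A && !E && (!B || B && B) || !B || !B
    = A && !E && (!B || B) || !B || !B   [idempotence]
    = A && !E && (!B || B) || !B   [idempotence]
    = A && !E || !B   [complement / identity]
Both reduce to A && !E || !B, so they are equivalent.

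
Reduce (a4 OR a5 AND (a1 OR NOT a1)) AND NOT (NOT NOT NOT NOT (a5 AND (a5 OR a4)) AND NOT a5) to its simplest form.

a4 OR a5

(a4 OR a5 AND (a1 OR NOT a1)) AND NOT (NOT NOT NOT NOT (a5 AND (a5 OR a4)) AND NOT a5)
= (a4 OR a5 AND (a1 OR NOT a1)) AND NOT (NOT NOT NOT NOT a5 AND NOT a5)   [absorption]
= (a4 OR a5) AND NOT (NOT NOT NOT NOT a5 AND NOT a5)   [complement / identity]
= (a4 OR a5) AND NOT (NOT NOT a5 AND NOT a5)   [double negation]
= (a4 OR a5) AND (NOT a5 OR a5)   [De Morgan]
= a4 OR a5   [complement / identity]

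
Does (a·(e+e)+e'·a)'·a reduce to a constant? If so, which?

(a·(e+e)+e'·a)'·a
= (a·e+e'·a)'·a   (idempotence)
= a'·a   (distribution)
= 0   (complement)

yes, False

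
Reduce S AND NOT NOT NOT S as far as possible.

FALSE

S AND NOT NOT NOT S
= S AND NOT S   — double negation
= FALSE   — complement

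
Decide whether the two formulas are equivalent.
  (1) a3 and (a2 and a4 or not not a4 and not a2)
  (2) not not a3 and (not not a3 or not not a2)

No

E1: a3 and (a2 and a4 or not not a4 and not a2)
    = a3 and (a2 and a4 or a4 and not a2)   — double negation
    = a3 and a4   — distribution
E2: not not a3 and (not not a3 or not not a2)
    = not not a3 and (not not a3 or a2)   — double negation
    = not not a3   — absorption
    = a3   — double negation
These differ: at a2=1, a3=1, a4=0, E1 = 0 but E2 = 1.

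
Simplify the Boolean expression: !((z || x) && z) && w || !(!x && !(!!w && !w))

!((z || x) && z) && w || !(!x && !(!!w && !w))
= !((z || x) && z) && w || !(!x && !(w && !w))   [double negation]
= !((z || x) && z) && w || x || w && !w   [De Morgan]
= !((z || x) && z) && w || x   [complement / identity]
= !z && w || x   [absorption]

!z && w || x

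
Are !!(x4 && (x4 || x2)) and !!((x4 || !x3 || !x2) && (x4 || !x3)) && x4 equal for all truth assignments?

Yes

E1: !!(x4 && (x4 || x2))
    = !!x4   (absorption)
    = x4   (double negation)
E2: !!((x4 || !x3 || !x2) && (x4 || !x3)) && x4
    = (x4 || !x3 || !x2) && (x4 || !x3) && x4   (double negation)
    = (x4 || !x3) && x4   (absorption)
    = x4   (absorption)
Both reduce to x4, so they are equivalent.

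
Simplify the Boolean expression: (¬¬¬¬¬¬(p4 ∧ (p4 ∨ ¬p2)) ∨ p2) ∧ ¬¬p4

p4

(¬¬¬¬¬¬(p4 ∧ (p4 ∨ ¬p2)) ∨ p2) ∧ ¬¬p4
= (¬¬¬¬(p4 ∧ (p4 ∨ ¬p2)) ∨ p2) ∧ ¬¬p4   — double negation
= (¬¬(p4 ∧ (p4 ∨ ¬p2)) ∨ p2) ∧ ¬¬p4   — double negation
= (¬¬p4 ∨ p2) ∧ ¬¬p4   — absorption
= ¬¬p4   — absorption
= p4   — double negation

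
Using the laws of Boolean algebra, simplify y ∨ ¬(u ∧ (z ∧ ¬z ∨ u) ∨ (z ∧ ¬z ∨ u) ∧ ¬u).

y ∨ ¬(u ∧ (z ∧ ¬z ∨ u) ∨ (z ∧ ¬z ∨ u) ∧ ¬u)
= y ∨ ¬(z ∧ ¬z ∨ u)
= y ∨ ¬u

y ∨ ¬u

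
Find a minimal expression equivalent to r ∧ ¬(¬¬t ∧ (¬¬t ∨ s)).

r ∧ ¬(¬¬t ∧ (¬¬t ∨ s))
= r ∧ ¬¬¬t   — absorption
= r ∧ ¬t   — double negation

r ∧ ¬t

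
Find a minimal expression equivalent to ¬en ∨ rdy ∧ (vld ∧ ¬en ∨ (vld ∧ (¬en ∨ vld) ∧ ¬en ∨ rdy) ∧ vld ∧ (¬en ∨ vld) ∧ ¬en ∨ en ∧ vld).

¬en ∨ rdy ∧ vld

¬en ∨ rdy ∧ (vld ∧ ¬en ∨ (vld ∧ (¬en ∨ vld) ∧ ¬en ∨ rdy) ∧ vld ∧ (¬en ∨ vld) ∧ ¬en ∨ en ∧ vld)
= ¬en ∨ rdy ∧ (vld ∧ ¬en ∨ vld ∧ (¬en ∨ vld) ∧ ¬en ∨ en ∧ vld)   [absorption]
= ¬en ∨ rdy ∧ (vld ∧ ¬en ∨ vld ∧ ¬en ∨ en ∧ vld)   [absorption]
= ¬en ∨ rdy ∧ (vld ∧ ¬en ∨ en ∧ vld)   [idempotence]
= ¬en ∨ rdy ∧ vld   [distribution]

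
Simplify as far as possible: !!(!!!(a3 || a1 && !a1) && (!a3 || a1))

!a3

!!(!!!(a3 || a1 && !a1) && (!a3 || a1))
= !!(!(a3 || a1 && !a1) && (!a3 || a1))   (double negation)
= !!(!a3 && (!a3 || a1))   (complement / identity)
= !a3 && (!a3 || a1)   (double negation)
= !a3   (absorption)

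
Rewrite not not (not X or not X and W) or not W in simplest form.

not X or not W

not not (not X or not X and W) or not W
= not not not X or not W   [absorption]
= not X or not W   [double negation]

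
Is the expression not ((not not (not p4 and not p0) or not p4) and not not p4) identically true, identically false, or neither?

identically true

not ((not not (not p4 and not p0) or not p4) and not not p4)
= not ((not p4 and not p0 or not p4) and not not p4)
= not (not p4 and not not p4)
= p4 or not p4
= True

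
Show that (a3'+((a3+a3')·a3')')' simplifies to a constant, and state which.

(a3'+((a3+a3')·a3')')'
= a3·(a3+a3')·a3'   (De Morgan)
= a3·a3'   (complement / identity)
= 0   (complement)

0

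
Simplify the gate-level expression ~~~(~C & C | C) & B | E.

~~~(~C & C | C) & B | E
= ~~~C & B | E   — complement / identity
= ~C & B | E   — double negation

~C & B | E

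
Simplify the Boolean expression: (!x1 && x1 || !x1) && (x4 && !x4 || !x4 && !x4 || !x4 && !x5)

!x1 && !x4

(!x1 && x1 || !x1) && (x4 && !x4 || !x4 && !x4 || !x4 && !x5)
= (!x1 && x1 || !x1) && (!x4 || !x4 && !x5)   [distribution]
= !x1 && (!x4 || !x4 && !x5)   [complement / identity]
= !x1 && !x4   [absorption]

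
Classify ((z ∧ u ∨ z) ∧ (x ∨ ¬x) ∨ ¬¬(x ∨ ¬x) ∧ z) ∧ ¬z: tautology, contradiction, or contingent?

contradiction

((z ∧ u ∨ z) ∧ (x ∨ ¬x) ∨ ¬¬(x ∨ ¬x) ∧ z) ∧ ¬z
= ((z ∧ u ∨ z) ∧ (x ∨ ¬x) ∨ (x ∨ ¬x) ∧ z) ∧ ¬z   (double negation)
= (z ∧ (x ∨ ¬x) ∨ (x ∨ ¬x) ∧ z) ∧ ¬z   (absorption)
= (z ∨ z) ∧ (x ∨ ¬x) ∧ ¬z   (distribution)
= z ∧ (x ∨ ¬x) ∧ ¬z   (idempotence)
= z ∧ ¬z   (complement / identity)
= False   (complement)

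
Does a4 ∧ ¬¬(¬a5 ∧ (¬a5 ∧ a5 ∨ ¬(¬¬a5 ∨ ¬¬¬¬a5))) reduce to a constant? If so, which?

a4 ∧ ¬¬(¬a5 ∧ (¬a5 ∧ a5 ∨ ¬(¬¬a5 ∨ ¬¬¬¬a5)))
= a4 ∧ ¬¬(¬a5 ∧ (¬a5 ∧ a5 ∨ ¬a5 ∧ ¬¬¬a5))   (De Morgan)
= a4 ∧ ¬¬(¬a5 ∧ (¬a5 ∧ a5 ∨ ¬a5 ∧ ¬a5))   (double negation)
= a4 ∧ ¬¬(¬a5 ∧ ¬a5)   (distribution)
= a4 ∧ ¬(a5 ∨ a5)   (De Morgan)
= a4 ∧ ¬a5   (idempotence)
This depends on a4, a5, so it is not a constant.

no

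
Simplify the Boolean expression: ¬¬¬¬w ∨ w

¬¬¬¬w ∨ w
= ¬¬w ∨ w   (double negation)
= w ∨ w   (double negation)
= w   (idempotence)

w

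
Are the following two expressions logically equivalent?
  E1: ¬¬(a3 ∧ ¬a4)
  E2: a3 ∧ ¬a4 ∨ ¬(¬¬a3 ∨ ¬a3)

E1: ¬¬(a3 ∧ ¬a4)
    = a3 ∧ ¬a4
E2: a3 ∧ ¬a4 ∨ ¬(¬¬a3 ∨ ¬a3)
    = a3 ∧ ¬a4 ∨ ¬a3 ∧ a3
    = a3 ∧ ¬a4
Both reduce to a3 ∧ ¬a4, so they are equivalent.

Yes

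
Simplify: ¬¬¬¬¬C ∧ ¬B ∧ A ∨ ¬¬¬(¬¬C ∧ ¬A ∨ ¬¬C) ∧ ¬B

¬C ∧ ¬B

¬¬¬¬¬C ∧ ¬B ∧ A ∨ ¬¬¬(¬¬C ∧ ¬A ∨ ¬¬C) ∧ ¬B
= ¬¬¬¬¬C ∧ ¬B ∧ A ∨ ¬¬¬¬¬C ∧ ¬B   — absorption
= ¬¬¬¬¬C ∧ ¬B   — absorption
= ¬¬¬C ∧ ¬B   — double negation
= ¬C ∧ ¬B   — double negation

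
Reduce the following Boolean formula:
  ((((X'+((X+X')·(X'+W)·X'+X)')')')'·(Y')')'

X'+Y'

((((X'+((X+X')·(X'+W)·X'+X)')')')'·(Y')')'
= (((X·((X+X')·(X'+W)·X'+X))')'·(Y')')'   — De Morgan
= (X·((X+X')·(X'+W)·X'+X))'+Y'   — De Morgan
= (X·((X+X')·X'+X))'+Y'   — absorption
= (X·(X'+X))'+Y'   — complement / identity
= X'+Y'   — complement / identity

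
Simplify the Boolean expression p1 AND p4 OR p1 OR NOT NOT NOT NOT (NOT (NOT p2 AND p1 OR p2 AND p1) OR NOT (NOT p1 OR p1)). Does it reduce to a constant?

TRUE

p1 AND p4 OR p1 OR NOT NOT NOT NOT (NOT (NOT p2 AND p1 OR p2 AND p1) OR NOT (NOT p1 OR p1))
= p1 OR NOT NOT NOT NOT (NOT (NOT p2 AND p1 OR p2 AND p1) OR NOT (NOT p1 OR p1))   (absorption)
= p1 OR NOT NOT NOT ((NOT p2 AND p1 OR p2 AND p1) AND (NOT p1 OR p1))   (De Morgan)
= p1 OR NOT ((NOT p2 AND p1 OR p2 AND p1) AND (NOT p1 OR p1))   (double negation)
= p1 OR NOT (NOT p2 AND p1 OR p2 AND p1)   (complement / identity)
= p1 OR NOT p1   (distribution)
= TRUE   (complement)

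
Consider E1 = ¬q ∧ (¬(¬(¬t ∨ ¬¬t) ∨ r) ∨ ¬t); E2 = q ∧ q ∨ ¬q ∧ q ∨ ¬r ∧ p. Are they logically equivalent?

E1: ¬q ∧ (¬(¬(¬t ∨ ¬¬t) ∨ r) ∨ ¬t)
    = ¬q ∧ (¬(t ∧ ¬t ∨ r) ∨ ¬t)   [De Morgan]
    = ¬q ∧ (¬r ∨ ¬t)   [complement / identity]
E2: q ∧ q ∨ ¬q ∧ q ∨ ¬r ∧ p
    = q ∨ ¬r ∧ p   [distribution]
These differ: at p=1, q=1, r=0, t=0, E1 = 0 but E2 = 1.

No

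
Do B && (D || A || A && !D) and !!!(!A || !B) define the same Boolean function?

E1: B && (D || A || A && !D)
    = B && (D || A)   [absorption]
E2: !!!(!A || !B)
    = !(!A || !B)   [double negation]
    = A && B   [De Morgan]
These differ: at A=0, B=1, D=1, E1 = 1 but E2 = 0.

No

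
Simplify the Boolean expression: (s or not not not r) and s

s

(s or not not not r) and s
= (s or not r) and s   — double negation
= s   — absorption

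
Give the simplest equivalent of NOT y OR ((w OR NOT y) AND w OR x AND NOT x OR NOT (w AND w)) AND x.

NOT y OR x

NOT y OR ((w OR NOT y) AND w OR x AND NOT x OR NOT (w AND w)) AND x
= NOT y OR ((w OR NOT y) AND w OR NOT (w AND w)) AND x   (complement / identity)
= NOT y OR (w OR NOT (w AND w)) AND x   (absorption)
= NOT y OR (w OR NOT w) AND x   (idempotence)
= NOT y OR x   (complement / identity)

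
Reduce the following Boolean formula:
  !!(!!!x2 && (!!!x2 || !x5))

!!(!!!x2 && (!!!x2 || !x5))
= !!!!!x2   (absorption)
= !!!x2   (double negation)
= !x2   (double negation)

!x2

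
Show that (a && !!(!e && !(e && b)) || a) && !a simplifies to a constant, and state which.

(a && !!(!e && !(e && b)) || a) && !a
= (a && !(e || e && b) || a) && !a
= (a && !e || a) && !a
= a && !a
= false

false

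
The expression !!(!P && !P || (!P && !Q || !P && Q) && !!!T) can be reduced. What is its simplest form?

!!(!P && !P || (!P && !Q || !P && Q) && !!!T)
= !!(!P && !P || (!P && !Q || !P && Q) && !T)   (double negation)
= !!(!P && !P || !P && !T)   (distribution)
= !P && !P || !P && !T   (double negation)
= !P && (!P || !T)   (distribution)
= !P   (absorption)

!P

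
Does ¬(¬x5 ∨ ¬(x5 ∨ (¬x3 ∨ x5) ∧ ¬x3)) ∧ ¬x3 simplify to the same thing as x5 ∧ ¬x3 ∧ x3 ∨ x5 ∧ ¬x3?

E1: ¬(¬x5 ∨ ¬(x5 ∨ (¬x3 ∨ x5) ∧ ¬x3)) ∧ ¬x3
    = x5 ∧ (x5 ∨ (¬x3 ∨ x5) ∧ ¬x3) ∧ ¬x3   (De Morgan)
    = x5 ∧ (x5 ∨ ¬x3) ∧ ¬x3   (absorption)
    = x5 ∧ ¬x3   (absorption)
E2: x5 ∧ ¬x3 ∧ x3 ∨ x5 ∧ ¬x3
    = x5 ∧ ¬x3   (absorption)
Both reduce to x5 ∧ ¬x3, so they are equivalent.

Yes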